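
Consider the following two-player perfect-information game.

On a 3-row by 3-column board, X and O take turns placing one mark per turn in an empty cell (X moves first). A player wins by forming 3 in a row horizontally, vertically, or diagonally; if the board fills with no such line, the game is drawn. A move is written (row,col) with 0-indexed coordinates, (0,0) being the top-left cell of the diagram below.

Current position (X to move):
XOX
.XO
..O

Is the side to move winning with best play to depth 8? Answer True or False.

X winning at [XOX/.XO/..O]: True

p1 X@[XOX/.XO/..O]: (1,0)[XOX/XXO/..O]+0 (2,0)[XOX/.XO/X.O]+1* (2,1)[XOX/.XO/.XO]+0
p2 O@[XOX/.XO/X.O] terminal -1; root [XOX/.XO/..O] d8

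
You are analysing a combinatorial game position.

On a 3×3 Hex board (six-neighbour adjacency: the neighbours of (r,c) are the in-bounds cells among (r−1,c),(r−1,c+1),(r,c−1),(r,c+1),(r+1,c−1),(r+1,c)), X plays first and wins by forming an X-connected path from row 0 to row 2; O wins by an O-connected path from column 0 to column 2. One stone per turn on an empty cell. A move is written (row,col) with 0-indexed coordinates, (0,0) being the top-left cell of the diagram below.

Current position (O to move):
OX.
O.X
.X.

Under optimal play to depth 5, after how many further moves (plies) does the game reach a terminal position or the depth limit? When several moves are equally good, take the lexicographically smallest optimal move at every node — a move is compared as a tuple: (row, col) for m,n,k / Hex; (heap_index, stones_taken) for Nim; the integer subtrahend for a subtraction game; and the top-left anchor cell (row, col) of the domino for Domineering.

[OX./O.X/.X.] O move#1: (0,2):-1/OXO/O.X/.X.*, (1,1):-1/OX./OOX/.X., (2,0):-1/OX./O.X/OX., (2,2):-1/OX./O.X/.XO
[OXO/O.X/.X.] X move#2: (1,1):+1/OXO/OXX/.X.*, (2,0):-1/OXO/O.X/XX., (2,2):-1/OXO/O.X/.XX
[OXO/OXX/.X.] end (terminal -1, O#3); searched OX./O.X/.X. to 5

PV length from [OX./O.X/.X.]: 2 plies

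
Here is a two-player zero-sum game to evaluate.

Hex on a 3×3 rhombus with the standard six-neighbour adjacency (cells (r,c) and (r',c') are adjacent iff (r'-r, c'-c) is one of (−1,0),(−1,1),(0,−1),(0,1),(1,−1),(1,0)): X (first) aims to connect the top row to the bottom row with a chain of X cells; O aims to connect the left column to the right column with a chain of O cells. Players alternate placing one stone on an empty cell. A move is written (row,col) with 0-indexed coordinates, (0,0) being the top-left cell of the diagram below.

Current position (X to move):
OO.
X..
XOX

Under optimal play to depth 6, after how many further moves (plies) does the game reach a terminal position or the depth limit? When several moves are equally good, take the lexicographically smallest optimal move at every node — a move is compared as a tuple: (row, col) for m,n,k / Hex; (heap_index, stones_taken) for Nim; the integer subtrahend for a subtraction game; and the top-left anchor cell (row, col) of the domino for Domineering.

ply 1, X at OO./X../XOX | (0,2)=+1→OOX/X../XOX*; (1,1)=-1→OO./XX./XOX; (1,2)=-1→OO./X.X/XOX
ply 2, O at OOX/X../XOX | (1,1)=-1→OOX/XO./XOX*; (1,2)=-1→OOX/X.O/XOX
ply 3, X at OOX/XO./XOX | (1,2)=+1→OOX/XOX/XOX*
ply 4: OOX/XOX/XOX is terminal -1 (O); from OO./X../XOX depth 6

PV length from [OO./X../XOX]: 3 plies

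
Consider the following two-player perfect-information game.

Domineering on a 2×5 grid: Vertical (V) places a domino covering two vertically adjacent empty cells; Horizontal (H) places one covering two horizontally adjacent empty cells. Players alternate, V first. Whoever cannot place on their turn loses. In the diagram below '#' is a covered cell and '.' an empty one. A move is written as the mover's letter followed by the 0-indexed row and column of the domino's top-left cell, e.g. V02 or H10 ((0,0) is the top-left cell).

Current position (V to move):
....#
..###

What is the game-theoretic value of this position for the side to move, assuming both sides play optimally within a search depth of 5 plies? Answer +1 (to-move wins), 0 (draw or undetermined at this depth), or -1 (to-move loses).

p1 V@[....#/..###]: V00[#...#/#.###]-1 V01[.#..#/.####]+1*
p2 H@[.#..#/.####]: H02[.####/.####]-1*
p3 V@[.####/.####]: V00[#####/#####]+1*
p4 H@[#####/#####] terminal -1; root [....#/..###] d5

value(....#/..###, V) = +1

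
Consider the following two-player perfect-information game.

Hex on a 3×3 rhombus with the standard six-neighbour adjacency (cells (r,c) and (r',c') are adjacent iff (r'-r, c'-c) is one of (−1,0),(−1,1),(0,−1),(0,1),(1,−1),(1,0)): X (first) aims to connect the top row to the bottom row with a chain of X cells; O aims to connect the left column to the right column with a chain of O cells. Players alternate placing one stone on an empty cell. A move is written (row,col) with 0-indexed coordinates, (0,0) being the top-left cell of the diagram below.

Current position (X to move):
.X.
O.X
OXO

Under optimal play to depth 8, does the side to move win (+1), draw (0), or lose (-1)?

value(.X./O.X/OXO, X) = +1

ply 1, X at .X./O.X/OXO | (0,0)=+1→XX./O.X/OXO*; (0,2)=+1→.XX/O.X/OXO; (1,1)=+1→.X./OXX/OXO
ply 2, O at XX./O.X/OXO | (0,2)=-1→XXO/O.X/OXO*; (1,1)=-1→XX./OOX/OXO
ply 3, X at XXO/O.X/OXO | (1,1)=+1→XXO/OXX/OXO*
ply 4: XXO/OXX/OXO is terminal -1 (O); from .X./O.X/OXO depth 8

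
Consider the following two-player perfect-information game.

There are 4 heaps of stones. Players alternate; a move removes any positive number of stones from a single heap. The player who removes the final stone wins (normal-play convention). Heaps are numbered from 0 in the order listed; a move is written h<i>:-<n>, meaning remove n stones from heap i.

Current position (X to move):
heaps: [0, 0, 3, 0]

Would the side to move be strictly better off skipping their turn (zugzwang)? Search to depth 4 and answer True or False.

zugzwang((0,0,3,0), X) = False

ply 1, X at (0,0,3,0) | h2:-1=-1→(0,0,2,0); h2:-2=-1→(0,0,1,0); h2:-3=+1→(0,0,0,0)*
ply 2: (0,0,0,0) is terminal -1 (O); from (0,0,3,0) depth 4
suppose X passes — search the same position with O to move:
pass> ply 1, O at (0,0,3,0) | h2:-1=-1→(0,0,2,0); h2:-2=-1→(0,0,1,0); h2:-3=+1→(0,0,0,0)*
pass> ply 2: (0,0,0,0) is terminal -1 (X); from (0,0,3,0) depth 4
for X: play +1, pass -1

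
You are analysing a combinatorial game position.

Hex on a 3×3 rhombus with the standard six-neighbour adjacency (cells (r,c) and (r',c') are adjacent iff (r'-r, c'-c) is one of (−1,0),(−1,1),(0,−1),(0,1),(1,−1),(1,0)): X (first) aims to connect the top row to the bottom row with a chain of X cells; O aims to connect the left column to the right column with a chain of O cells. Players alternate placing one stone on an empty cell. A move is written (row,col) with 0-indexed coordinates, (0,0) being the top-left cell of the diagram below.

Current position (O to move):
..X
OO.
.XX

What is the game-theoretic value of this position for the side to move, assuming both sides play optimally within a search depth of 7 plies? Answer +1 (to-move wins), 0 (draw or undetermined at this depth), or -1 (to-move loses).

value(..X/OO./.XX, O) = +1

p1 O@[..X/OO./.XX]: (0,0)[O.X/OO./.XX]-1 (0,1)[.OX/OO./.XX]-1 (1,2)[..X/OOO/.XX]+1* (2,0)[..X/OO./OXX]-1
p2 X@[..X/OOO/.XX] terminal -1; root [..X/OO./.XX] d7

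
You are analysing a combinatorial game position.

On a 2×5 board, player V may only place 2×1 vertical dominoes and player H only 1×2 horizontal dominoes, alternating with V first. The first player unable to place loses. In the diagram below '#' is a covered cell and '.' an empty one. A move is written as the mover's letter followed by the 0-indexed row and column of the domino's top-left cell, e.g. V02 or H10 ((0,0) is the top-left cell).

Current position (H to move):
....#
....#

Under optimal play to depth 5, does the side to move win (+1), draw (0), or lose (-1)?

value(....#/....#, H) = +1

[....#/....#] H move#1: H00:-1/##..#/....#, H01:+1/.##.#/....#*, H02:-1/..###/....#, H10:-1/....#/##..#, H11:+1/....#/.##.#, H12:-1/....#/..###
[.##.#/....#] V move#2: V00:-1/###.#/#...#*, V03:-1/.####/...##
[###.#/#...#] H move#3: H11:-1/###.#/###.#, H12:+1/###.#/#.###*
[###.#/#.###] end (terminal -1, V#4); searched ....#/....# to 5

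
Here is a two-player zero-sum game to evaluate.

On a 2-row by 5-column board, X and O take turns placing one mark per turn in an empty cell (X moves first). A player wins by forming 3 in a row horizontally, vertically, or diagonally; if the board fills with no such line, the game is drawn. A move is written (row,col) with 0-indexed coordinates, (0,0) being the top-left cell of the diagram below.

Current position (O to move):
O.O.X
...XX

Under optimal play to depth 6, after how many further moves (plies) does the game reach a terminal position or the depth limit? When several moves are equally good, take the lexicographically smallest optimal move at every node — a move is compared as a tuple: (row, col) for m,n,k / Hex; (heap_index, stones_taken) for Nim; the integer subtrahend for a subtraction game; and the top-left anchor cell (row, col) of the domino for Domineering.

p1 O@[O.O.X/...XX]: (0,1)[OOO.X/...XX]+1* (0,3)[O.OOX/...XX]-1 (1,0)[O.O.X/O..XX]-1 (1,1)[O.O.X/.O.XX]-1 (1,2)[O.O.X/..OXX]+0
p2 X@[OOO.X/...XX] terminal -1; root [O.O.X/...XX] d6

PV length from [O.O.X/...XX]: 1 ply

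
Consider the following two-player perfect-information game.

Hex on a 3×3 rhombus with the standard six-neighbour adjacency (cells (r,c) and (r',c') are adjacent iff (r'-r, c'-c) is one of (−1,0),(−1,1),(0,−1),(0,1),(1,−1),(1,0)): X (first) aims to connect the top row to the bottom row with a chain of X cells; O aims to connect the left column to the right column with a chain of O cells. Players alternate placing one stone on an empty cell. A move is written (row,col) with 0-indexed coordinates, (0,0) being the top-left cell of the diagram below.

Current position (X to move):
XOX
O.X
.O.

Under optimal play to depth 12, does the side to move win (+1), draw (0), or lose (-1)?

ply 1, X at XOX/O.X/.O. | (1,1)=+1→XOX/OXX/.O.*; (2,0)=+1→XOX/O.X/XO.; (2,2)=+1→XOX/O.X/.OX
ply 2, O at XOX/OXX/.O. | (2,0)=-1→XOX/OXX/OO.*; (2,2)=-1→XOX/OXX/.OO
ply 3, X at XOX/OXX/OO. | (2,2)=+1→XOX/OXX/OOX*
ply 4: XOX/OXX/OOX is terminal -1 (O); from XOX/O.X/.O. depth 12

value(XOX/O.X/.O., X) = +1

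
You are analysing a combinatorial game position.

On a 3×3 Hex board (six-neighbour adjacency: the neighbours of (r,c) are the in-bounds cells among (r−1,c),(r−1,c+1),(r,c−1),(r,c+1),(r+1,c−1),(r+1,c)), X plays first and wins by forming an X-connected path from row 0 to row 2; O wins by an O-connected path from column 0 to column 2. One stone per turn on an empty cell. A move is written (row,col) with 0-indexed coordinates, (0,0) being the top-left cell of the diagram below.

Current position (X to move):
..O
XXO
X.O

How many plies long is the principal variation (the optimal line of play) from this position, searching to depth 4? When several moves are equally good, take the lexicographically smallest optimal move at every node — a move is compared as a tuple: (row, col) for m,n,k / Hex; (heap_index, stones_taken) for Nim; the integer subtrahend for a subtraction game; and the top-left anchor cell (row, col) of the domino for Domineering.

[..O/XXO/X.O] X move#1: (0,0):+1/X.O/XXO/X.O*, (0,1):+1/.XO/XXO/X.O, (2,1):+1/..O/XXO/XXO
[X.O/XXO/X.O] end (terminal -1, O#2); searched ..O/XXO/X.O to 4

PV length from [..O/XXO/X.O]: 1 ply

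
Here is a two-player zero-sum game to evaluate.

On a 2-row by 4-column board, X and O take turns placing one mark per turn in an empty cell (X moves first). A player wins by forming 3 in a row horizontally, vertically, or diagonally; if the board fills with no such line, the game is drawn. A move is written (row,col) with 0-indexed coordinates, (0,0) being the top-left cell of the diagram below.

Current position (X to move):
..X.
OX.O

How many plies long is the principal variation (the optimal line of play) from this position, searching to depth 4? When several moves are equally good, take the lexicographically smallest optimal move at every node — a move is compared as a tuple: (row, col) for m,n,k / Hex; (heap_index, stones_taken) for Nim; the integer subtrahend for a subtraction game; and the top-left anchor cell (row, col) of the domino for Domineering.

p1 X@[..X./OX.O]: (0,0)[X.X./OX.O]+0 (0,1)[.XX./OX.O]+1* (0,3)[..XX/OX.O]+0 (1,2)[..X./OXXO]+0
p2 O@[.XX./OX.O]: (0,0)[OXX./OX.O]-1* (0,3)[.XXO/OX.O]-1 (1,2)[.XX./OXOO]-1
p3 X@[OXX./OX.O]: (0,3)[OXXX/OX.O]+1* (1,2)[OXX./OXXO]+0
p4 O@[OXXX/OX.O] terminal -1; root [..X./OX.O] d4

PV length from [..X./OX.O]: 3 plies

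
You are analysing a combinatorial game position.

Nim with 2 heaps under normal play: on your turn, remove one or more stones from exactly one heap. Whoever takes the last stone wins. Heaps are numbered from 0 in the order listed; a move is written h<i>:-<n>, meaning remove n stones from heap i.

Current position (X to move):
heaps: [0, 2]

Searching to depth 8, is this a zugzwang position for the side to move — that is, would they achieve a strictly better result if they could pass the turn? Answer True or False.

[(0,2)] X move#1: h1:-1:-1/(0,1), h1:-2:+1/(0,0)*
[(0,0)] end (terminal -1, O#2); searched (0,2) to 8
pass branch (O moves first from the same position):
  | [(0,2)] O move#1: h1:-1:-1/(0,1), h1:-2:+1/(0,0)*
  | [(0,0)] end (terminal -1, X#2); searched (0,2) to 8
X moving scores +1; X passing scores -1

zugzwang((0,2), X) = False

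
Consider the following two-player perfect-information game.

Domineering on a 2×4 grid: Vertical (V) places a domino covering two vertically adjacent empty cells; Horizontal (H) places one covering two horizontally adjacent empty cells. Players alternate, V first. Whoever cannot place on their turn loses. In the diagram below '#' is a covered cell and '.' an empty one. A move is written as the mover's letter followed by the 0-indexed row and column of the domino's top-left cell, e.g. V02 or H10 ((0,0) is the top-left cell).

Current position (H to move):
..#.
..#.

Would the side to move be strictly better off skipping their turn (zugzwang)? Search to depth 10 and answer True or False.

p1 H@[..#./..#.]: H00[###./..#.]+1* H10[..#./###.]+1
p2 V@[###./..#.]: V03[####/..##]-1*
p3 H@[####/..##]: H10[####/####]+1*
p4 V@[####/####] terminal -1; root [..#./..#.] d10
if H skipped the turn, V would face:
~ p1 V@[..#./..#.]: V00[#.#./#.#.]+1* V01[.##./.##.]+1 V03[..##/..##]-1
~ p2 H@[#.#./#.#.] terminal -1; root [..#./..#.] d10
compare (H): move=+1 vs pass=-1

zugzwang(..#./..#., H) = False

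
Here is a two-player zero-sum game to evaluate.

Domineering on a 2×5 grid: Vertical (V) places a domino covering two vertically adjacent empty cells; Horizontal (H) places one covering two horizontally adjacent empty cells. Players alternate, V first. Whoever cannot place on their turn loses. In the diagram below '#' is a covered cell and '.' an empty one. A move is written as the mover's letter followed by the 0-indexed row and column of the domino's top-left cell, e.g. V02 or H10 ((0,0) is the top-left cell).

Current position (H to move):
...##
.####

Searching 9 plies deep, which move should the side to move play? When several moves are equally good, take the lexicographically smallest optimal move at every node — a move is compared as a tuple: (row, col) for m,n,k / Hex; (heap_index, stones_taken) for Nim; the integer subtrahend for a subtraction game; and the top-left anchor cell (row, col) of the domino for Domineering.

H's best at [...##/.####]: H00

[...##/.####] H move#1: H00:+1/##.##/.####*, H01:-1/.####/.####
[##.##/.####] end (terminal -1, V#2); searched ...##/.#### to 9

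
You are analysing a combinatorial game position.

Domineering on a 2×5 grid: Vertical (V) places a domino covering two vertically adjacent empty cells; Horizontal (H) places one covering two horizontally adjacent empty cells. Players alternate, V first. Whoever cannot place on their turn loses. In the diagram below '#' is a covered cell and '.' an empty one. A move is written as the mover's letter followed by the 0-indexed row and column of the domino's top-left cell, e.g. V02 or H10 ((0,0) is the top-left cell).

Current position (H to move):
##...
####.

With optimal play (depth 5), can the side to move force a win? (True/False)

H winning at [##.../####.]: True

p1 H@[##.../####.]: H02[####./####.]-1 H03[##.##/####.]+1*
p2 V@[##.##/####.] terminal -1; root [##.../####.] d5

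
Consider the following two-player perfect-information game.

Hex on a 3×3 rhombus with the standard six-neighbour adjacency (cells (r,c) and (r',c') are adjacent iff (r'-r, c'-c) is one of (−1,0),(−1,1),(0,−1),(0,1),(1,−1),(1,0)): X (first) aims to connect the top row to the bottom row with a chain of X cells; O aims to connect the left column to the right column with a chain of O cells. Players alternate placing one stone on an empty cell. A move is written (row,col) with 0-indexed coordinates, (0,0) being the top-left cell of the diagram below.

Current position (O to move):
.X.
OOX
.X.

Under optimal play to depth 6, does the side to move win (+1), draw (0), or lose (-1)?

[.X./OOX/.X.] O move#1: (0,0):-1/OX./OOX/.X., (0,2):+1/.XO/OOX/.X.*, (2,0):-1/.X./OOX/OX., (2,2):-1/.X./OOX/.XO
[.XO/OOX/.X.] end (terminal -1, X#2); searched .X./OOX/.X. to 6

value(.X./OOX/.X., O) = +1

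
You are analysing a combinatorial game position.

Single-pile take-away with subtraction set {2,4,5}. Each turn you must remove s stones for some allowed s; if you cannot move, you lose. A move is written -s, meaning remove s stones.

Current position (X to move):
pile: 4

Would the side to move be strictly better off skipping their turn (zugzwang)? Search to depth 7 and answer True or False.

zugzwang(4, X) = False

ply 1, X at 4 | -2=-1→2; -4=+1→0*
ply 2: 0 is terminal -1 (O); from 4 depth 7
pass branch (O moves first from the same position):
  | ply 1, O at 4 | -2=-1→2; -4=+1→0*
  | ply 2: 0 is terminal -1 (X); from 4 depth 7
X moving scores +1; X passing scores -1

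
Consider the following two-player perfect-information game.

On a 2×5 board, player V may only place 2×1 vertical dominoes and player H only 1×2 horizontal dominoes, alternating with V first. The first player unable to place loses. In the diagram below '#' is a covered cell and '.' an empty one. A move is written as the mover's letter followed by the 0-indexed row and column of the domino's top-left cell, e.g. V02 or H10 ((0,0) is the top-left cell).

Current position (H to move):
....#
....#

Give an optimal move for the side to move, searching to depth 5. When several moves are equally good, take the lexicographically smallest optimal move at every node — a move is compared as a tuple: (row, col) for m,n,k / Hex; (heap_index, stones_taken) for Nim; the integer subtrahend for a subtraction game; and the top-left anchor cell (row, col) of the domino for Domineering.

H's best at [....#/....#]: H01

p1 H@[....#/....#]: H00[##..#/....#]-1 H01[.##.#/....#]+1* H02[..###/....#]-1 H10[....#/##..#]-1 H11[....#/.##.#]+1 H12[....#/..###]-1
p2 V@[.##.#/....#]: V00[###.#/#...#]-1* V03[.####/...##]-1
p3 H@[###.#/#...#]: H11[###.#/###.#]-1 H12[###.#/#.###]+1*
p4 V@[###.#/#.###] terminal -1; root [....#/....#] d5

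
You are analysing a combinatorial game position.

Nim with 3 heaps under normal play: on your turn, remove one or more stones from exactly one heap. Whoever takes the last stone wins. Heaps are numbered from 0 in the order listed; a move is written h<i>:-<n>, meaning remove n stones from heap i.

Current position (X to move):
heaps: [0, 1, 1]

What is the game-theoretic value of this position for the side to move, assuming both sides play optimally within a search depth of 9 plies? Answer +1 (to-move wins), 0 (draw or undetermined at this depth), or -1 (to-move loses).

value((0,1,1), X) = -1

p1 X@[(0,1,1)]: h1:-1[(0,0,1)]-1* h2:-1[(0,1,0)]-1
p2 O@[(0,0,1)]: h2:-1[(0,0,0)]+1*
p3 X@[(0,0,0)] terminal -1; root [(0,1,1)] d9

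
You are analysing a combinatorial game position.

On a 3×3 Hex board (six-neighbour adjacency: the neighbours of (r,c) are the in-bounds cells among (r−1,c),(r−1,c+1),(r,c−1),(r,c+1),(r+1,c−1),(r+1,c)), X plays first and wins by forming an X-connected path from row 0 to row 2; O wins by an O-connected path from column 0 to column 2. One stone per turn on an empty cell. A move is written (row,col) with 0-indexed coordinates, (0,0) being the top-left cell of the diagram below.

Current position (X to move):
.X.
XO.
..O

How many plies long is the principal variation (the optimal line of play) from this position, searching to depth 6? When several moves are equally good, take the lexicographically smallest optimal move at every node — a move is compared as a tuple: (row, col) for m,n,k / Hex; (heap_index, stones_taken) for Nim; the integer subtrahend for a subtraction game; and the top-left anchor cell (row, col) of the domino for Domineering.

PV length from [.X./XO./..O]: 1 ply

p1 X@[.X./XO./..O]: (0,0)[XX./XO./..O]-1 (0,2)[.XX/XO./..O]-1 (1,2)[.X./XOX/..O]-1 (2,0)[.X./XO./X.O]+1* (2,1)[.X./XO./.XO]-1
p2 O@[.X./XO./X.O] terminal -1; root [.X./XO./..O] d6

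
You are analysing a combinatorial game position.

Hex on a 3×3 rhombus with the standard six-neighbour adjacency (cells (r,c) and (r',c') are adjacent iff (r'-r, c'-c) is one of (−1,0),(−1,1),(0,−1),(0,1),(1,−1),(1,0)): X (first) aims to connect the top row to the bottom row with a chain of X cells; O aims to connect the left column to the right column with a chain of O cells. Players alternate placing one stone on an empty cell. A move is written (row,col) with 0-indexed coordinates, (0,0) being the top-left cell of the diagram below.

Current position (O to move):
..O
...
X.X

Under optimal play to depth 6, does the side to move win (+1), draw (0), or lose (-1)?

p1 O@[..O/.../X.X]: (0,0)[O.O/.../X.X]-1 (0,1)[.OO/.../X.X]+1* (1,0)[..O/O../X.X]+1 (1,1)[..O/.O./X.X]-1 (1,2)[..O/..O/X.X]-1 (2,1)[..O/.../XOX]-1
p2 X@[.OO/.../X.X]: (0,0)[XOO/.../X.X]-1* (1,0)[.OO/X../X.X]-1 (1,1)[.OO/.X./X.X]-1 (1,2)[.OO/..X/X.X]-1 (2,1)[.OO/.../XXX]-1
p3 O@[XOO/.../X.X]: (1,0)[XOO/O../X.X]+1* (1,1)[XOO/.O./X.X]-1 (1,2)[XOO/..O/X.X]-1 (2,1)[XOO/.../XOX]-1
p4 X@[XOO/O../X.X] terminal -1; root [..O/.../X.X] d6

value(..O/.../X.X, O) = +1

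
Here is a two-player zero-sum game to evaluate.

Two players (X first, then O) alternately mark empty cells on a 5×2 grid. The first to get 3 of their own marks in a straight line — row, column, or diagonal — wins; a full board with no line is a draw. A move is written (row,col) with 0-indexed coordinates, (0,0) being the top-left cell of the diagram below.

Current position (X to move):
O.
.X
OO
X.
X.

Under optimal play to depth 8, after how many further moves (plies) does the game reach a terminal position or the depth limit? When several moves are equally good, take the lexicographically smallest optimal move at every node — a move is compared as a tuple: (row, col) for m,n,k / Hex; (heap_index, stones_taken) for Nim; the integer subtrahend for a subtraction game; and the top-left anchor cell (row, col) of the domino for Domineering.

[O./.X/OO/X./X.] X move#1: (0,1):-1/OX/.X/OO/X./X., (1,0):+0/O./XX/OO/X./X.*, (3,1):-1/O./.X/OO/XX/X., (4,1):-1/O./.X/OO/X./XX
[O./XX/OO/X./X.] O move#2: (0,1):+0/OO/XX/OO/X./X.*, (3,1):+0/O./XX/OO/XO/X., (4,1):+0/O./XX/OO/X./XO
[OO/XX/OO/X./X.] X move#3: (3,1):+0/OO/XX/OO/XX/X.*, (4,1):+0/OO/XX/OO/X./XX
[OO/XX/OO/XX/X.] O move#4: (4,1):+0/OO/XX/OO/XX/XO*
[OO/XX/OO/XX/XO] end (terminal +0, X#5); searched O./.X/OO/X./X. to 8

PV length from [O./.X/OO/X./X.]: 4 plies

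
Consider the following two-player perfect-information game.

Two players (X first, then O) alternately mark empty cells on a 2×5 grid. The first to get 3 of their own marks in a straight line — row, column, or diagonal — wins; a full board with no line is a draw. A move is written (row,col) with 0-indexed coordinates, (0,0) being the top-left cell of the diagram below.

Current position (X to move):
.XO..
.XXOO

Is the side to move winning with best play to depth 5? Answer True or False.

X winning at [.XO../.XXOO]: True

p1 X@[.XO../.XXOO]: (0,0)[XXO../.XXOO]+0 (0,3)[.XOX./.XXOO]+0 (0,4)[.XO.X/.XXOO]+0 (1,0)[.XO../XXXOO]+1*
p2 O@[.XO../XXXOO] terminal -1; root [.XO../.XXOO] d5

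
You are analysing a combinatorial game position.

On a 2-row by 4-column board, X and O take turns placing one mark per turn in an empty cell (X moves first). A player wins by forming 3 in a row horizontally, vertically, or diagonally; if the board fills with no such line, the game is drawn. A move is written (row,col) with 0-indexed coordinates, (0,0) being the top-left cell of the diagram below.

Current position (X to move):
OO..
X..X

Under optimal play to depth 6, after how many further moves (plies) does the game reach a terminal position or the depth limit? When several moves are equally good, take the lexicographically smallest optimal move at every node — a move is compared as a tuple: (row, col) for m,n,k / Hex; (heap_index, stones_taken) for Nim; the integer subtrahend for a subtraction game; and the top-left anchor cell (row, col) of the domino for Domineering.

ply 1, X at OO../X..X | (0,2)=+0→OOX./X..X*; (0,3)=-1→OO.X/X..X; (1,1)=-1→OO../XX.X; (1,2)=-1→OO../X.XX
ply 2, O at OOX./X..X | (0,3)=+0→OOXO/X..X*; (1,1)=+0→OOX./XO.X; (1,2)=+0→OOX./X.OX
ply 3, X at OOXO/X..X | (1,1)=+0→OOXO/XX.X*; (1,2)=+0→OOXO/X.XX
ply 4, O at OOXO/XX.X | (1,2)=+0→OOXO/XXOX*
ply 5: OOXO/XXOX is terminal +0 (X); from OO../X..X depth 6

PV length from [OO../X..X]: 4 plies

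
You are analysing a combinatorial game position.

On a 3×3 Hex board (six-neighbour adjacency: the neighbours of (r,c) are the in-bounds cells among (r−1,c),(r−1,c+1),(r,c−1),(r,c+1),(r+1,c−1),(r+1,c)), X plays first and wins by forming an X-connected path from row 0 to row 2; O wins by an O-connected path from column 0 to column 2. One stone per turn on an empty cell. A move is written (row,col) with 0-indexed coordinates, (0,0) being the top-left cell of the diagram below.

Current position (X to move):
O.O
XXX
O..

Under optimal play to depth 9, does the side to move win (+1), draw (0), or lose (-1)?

value(O.O/XXX/O.., X) = +1

[O.O/XXX/O..] X move#1: (0,1):+1/OXO/XXX/O..*, (2,1):-1/O.O/XXX/OX., (2,2):-1/O.O/XXX/O.X
[OXO/XXX/O..] O move#2: (2,1):-1/OXO/XXX/OO.*, (2,2):-1/OXO/XXX/O.O
[OXO/XXX/OO.] X move#3: (2,2):+1/OXO/XXX/OOX*
[OXO/XXX/OOX] end (terminal -1, O#4); searched O.O/XXX/O.. to 9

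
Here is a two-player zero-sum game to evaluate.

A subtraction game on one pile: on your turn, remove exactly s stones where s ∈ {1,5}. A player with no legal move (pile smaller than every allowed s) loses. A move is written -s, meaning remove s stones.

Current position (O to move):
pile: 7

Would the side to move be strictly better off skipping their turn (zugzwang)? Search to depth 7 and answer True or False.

ply 1, O at 7 | -1=+1→6*; -5=+1→2
ply 2, X at 6 | -1=-1→5*; -5=-1→1
ply 3, O at 5 | -1=+1→4*; -5=+1→0
ply 4, X at 4 | -1=-1→3*
ply 5, O at 3 | -1=+1→2*
ply 6, X at 2 | -1=-1→1*
ply 7, O at 1 | -1=+1→0*
ply 8: 0 is terminal -1 (X); from 7 depth 7
if O skipped the turn, X would face:
~ ply 1, X at 7 | -1=+1→6*; -5=+1→2
~ ply 2, O at 6 | -1=-1→5*; -5=-1→1
~ ply 3, X at 5 | -1=+1→4*; -5=+1→0
~ ply 4, O at 4 | -1=-1→3*
~ ply 5, X at 3 | -1=+1→2*
~ ply 6, O at 2 | -1=-1→1*
~ ply 7, X at 1 | -1=+1→0*
~ ply 8: 0 is terminal -1 (O); from 7 depth 7
compare (O): move=+1 vs pass=-1

zugzwang(7, O) = False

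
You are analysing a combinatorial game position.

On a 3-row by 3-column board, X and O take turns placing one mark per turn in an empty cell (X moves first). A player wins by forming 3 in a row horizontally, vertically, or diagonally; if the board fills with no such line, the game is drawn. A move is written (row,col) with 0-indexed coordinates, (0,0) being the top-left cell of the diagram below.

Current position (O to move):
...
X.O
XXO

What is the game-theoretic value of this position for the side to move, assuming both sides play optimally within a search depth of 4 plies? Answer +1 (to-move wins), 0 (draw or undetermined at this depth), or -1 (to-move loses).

ply 1, O at .../X.O/XXO | (0,0)=+1→O../X.O/XXO*; (0,1)=-1→.O./X.O/XXO; (0,2)=+1→..O/X.O/XXO; (1,1)=-1→.../XOO/XXO
ply 2, X at O../X.O/XXO | (0,1)=-1→OX./X.O/XXO*; (0,2)=-1→O.X/X.O/XXO; (1,1)=-1→O../XXO/XXO
ply 3, O at OX./X.O/XXO | (0,2)=+1→OXO/X.O/XXO*; (1,1)=+1→OX./XOO/XXO
ply 4: OXO/X.O/XXO is terminal -1 (X); from .../X.O/XXO depth 4

value(.../X.O/XXO, O) = +1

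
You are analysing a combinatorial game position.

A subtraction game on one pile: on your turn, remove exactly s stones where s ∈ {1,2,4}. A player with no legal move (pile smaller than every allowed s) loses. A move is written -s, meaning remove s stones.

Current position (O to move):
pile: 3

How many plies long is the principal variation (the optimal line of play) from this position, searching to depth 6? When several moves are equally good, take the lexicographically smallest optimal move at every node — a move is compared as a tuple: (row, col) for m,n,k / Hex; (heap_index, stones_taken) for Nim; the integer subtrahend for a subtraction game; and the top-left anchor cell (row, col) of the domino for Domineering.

p1 O@[3]: -1[2]-1* -2[1]-1
p2 X@[2]: -1[1]-1 -2[0]+1*
p3 O@[0] terminal -1; root [3] d6

PV length from [3]: 2 plies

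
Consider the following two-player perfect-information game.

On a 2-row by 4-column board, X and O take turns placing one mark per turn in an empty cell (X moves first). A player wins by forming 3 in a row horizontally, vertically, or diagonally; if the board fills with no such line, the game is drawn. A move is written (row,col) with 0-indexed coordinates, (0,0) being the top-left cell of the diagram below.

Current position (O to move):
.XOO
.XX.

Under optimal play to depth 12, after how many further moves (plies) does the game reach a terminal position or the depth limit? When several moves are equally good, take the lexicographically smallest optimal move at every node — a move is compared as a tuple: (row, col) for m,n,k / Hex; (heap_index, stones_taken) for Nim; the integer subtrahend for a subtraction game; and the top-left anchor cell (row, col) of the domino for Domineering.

[.XOO/.XX.] O move#1: (0,0):-1/OXOO/.XX.*, (1,0):-1/.XOO/OXX., (1,3):-1/.XOO/.XXO
[OXOO/.XX.] X move#2: (1,0):+1/OXOO/XXX.*, (1,3):+1/OXOO/.XXX
[OXOO/XXX.] end (terminal -1, O#3); searched .XOO/.XX. to 12

PV length from [.XOO/.XX.]: 2 plies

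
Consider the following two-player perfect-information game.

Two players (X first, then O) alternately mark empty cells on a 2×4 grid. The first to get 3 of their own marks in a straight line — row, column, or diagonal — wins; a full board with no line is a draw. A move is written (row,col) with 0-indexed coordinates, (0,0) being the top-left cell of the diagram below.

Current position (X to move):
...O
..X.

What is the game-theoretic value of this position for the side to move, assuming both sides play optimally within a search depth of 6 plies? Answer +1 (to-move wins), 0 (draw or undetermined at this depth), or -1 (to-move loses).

[...O/..X.] X move#1: (0,0):+0/X..O/..X., (0,1):+0/.X.O/..X., (0,2):+0/..XO/..X., (1,0):+0/...O/X.X., (1,1):+1/...O/.XX.*, (1,3):+0/...O/..XX
[...O/.XX.] O move#2: (0,0):-1/O..O/.XX.*, (0,1):-1/.O.O/.XX., (0,2):-1/..OO/.XX., (1,0):-1/...O/OXX., (1,3):-1/...O/.XXO
[O..O/.XX.] X move#3: (0,1):+1/OX.O/.XX.*, (0,2):+1/O.XO/.XX., (1,0):+1/O..O/XXX., (1,3):+1/O..O/.XXX
[OX.O/.XX.] O move#4: (0,2):-1/OXOO/.XX.*, (1,0):-1/OX.O/OXX., (1,3):-1/OX.O/.XXO
[OXOO/.XX.] X move#5: (1,0):+1/OXOO/XXX.*, (1,3):+1/OXOO/.XXX
[OXOO/XXX.] end (terminal -1, O#6); searched ...O/..X. to 6

value(...O/..X., X) = +1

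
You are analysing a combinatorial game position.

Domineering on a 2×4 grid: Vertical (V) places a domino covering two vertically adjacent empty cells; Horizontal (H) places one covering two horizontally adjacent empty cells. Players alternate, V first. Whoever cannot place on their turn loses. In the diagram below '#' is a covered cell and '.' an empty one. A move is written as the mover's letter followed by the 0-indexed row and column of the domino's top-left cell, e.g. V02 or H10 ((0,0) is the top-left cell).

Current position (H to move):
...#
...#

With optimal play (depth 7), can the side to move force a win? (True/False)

[...#/...#] H move#1: H00:+1/##.#/...#*, H01:+1/.###/...#, H10:+1/...#/##.#, H11:+1/...#/.###
[##.#/...#] V move#2: V02:-1/####/..##*
[####/..##] H move#3: H10:+1/####/####*
[####/####] end (terminal -1, V#4); searched ...#/...# to 7

H winning at [...#/...#]: True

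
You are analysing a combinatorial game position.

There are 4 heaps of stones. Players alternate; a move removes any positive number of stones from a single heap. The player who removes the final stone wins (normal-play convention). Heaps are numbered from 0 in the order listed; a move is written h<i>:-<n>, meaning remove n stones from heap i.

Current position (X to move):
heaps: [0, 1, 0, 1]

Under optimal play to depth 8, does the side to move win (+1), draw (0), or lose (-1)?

ply 1, X at (0,1,0,1) | h1:-1=-1→(0,0,0,1)*; h3:-1=-1→(0,1,0,0)
ply 2, O at (0,0,0,1) | h3:-1=+1→(0,0,0,0)*
ply 3: (0,0,0,0) is terminal -1 (X); from (0,1,0,1) depth 8

value((0,1,0,1), X) = -1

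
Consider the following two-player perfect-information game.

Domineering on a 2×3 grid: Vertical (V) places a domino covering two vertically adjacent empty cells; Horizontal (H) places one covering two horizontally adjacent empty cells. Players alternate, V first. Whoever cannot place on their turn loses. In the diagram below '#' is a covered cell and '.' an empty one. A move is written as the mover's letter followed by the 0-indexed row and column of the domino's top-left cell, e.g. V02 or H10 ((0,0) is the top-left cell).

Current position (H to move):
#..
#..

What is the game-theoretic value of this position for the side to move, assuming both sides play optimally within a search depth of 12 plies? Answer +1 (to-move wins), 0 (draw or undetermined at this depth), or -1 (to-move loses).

value(#../#.., H) = +1

p1 H@[#../#..]: H01[###/#..]+1* H11[#../###]+1
p2 V@[###/#..] terminal -1; root [#../#..] d12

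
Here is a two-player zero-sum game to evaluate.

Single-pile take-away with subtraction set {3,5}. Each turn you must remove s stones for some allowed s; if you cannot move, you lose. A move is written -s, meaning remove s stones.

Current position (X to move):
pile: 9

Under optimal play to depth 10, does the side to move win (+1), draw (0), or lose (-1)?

value(9, X) = -1

[9] X move#1: -3:-1/6*, -5:-1/4
[6] O move#2: -3:-1/3, -5:+1/1*
[1] end (terminal -1, X#3); searched 9 to 10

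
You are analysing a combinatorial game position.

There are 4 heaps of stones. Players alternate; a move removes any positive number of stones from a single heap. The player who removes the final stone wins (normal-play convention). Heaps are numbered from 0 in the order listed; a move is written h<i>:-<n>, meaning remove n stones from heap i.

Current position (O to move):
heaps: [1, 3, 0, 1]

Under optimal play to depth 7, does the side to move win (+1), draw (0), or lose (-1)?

value((1,3,0,1), O) = +1

ply 1, O at (1,3,0,1) | h0:-1=-1→(0,3,0,1); h1:-1=-1→(1,2,0,1); h1:-2=-1→(1,1,0,1); h1:-3=+1→(1,0,0,1)*; h3:-1=-1→(1,3,0,0)
ply 2, X at (1,0,0,1) | h0:-1=-1→(0,0,0,1)*; h3:-1=-1→(1,0,0,0)
ply 3, O at (0,0,0,1) | h3:-1=+1→(0,0,0,0)*
ply 4: (0,0,0,0) is terminal -1 (X); from (1,3,0,1) depth 7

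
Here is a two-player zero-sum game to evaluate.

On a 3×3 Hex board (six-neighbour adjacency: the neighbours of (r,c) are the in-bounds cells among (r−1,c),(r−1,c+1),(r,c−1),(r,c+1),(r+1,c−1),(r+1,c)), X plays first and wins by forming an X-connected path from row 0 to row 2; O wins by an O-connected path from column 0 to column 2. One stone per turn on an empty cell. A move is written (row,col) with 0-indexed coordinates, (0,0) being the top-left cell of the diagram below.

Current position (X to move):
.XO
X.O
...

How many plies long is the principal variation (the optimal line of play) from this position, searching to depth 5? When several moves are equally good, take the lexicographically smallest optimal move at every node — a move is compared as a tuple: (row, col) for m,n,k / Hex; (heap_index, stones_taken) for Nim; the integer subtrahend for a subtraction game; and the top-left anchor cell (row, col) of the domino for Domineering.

PV length from [.XO/X.O/...]: 3 plies

p1 X@[.XO/X.O/...]: (0,0)[XXO/X.O/...]-1 (1,1)[.XO/XXO/...]+1* (2,0)[.XO/X.O/X..]+1 (2,1)[.XO/X.O/.X.]+1 (2,2)[.XO/X.O/..X]-1
p2 O@[.XO/XXO/...]: (0,0)[OXO/XXO/...]-1* (2,0)[.XO/XXO/O..]-1 (2,1)[.XO/XXO/.O.]-1 (2,2)[.XO/XXO/..O]-1
p3 X@[OXO/XXO/...]: (2,0)[OXO/XXO/X..]+1* (2,1)[OXO/XXO/.X.]+1 (2,2)[OXO/XXO/..X]+1
p4 O@[OXO/XXO/X..] terminal -1; root [.XO/X.O/...] d5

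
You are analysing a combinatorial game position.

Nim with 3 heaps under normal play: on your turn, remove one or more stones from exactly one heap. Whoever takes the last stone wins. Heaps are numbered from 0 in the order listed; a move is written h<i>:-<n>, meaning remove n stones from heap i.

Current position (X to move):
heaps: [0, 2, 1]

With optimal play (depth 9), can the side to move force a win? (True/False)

p1 X@[(0,2,1)]: h1:-1[(0,1,1)]+1* h1:-2[(0,0,1)]-1 h2:-1[(0,2,0)]-1
p2 O@[(0,1,1)]: h1:-1[(0,0,1)]-1* h2:-1[(0,1,0)]-1
p3 X@[(0,0,1)]: h2:-1[(0,0,0)]+1*
p4 O@[(0,0,0)] terminal -1; root [(0,2,1)] d9

X winning at [(0,2,1)]: True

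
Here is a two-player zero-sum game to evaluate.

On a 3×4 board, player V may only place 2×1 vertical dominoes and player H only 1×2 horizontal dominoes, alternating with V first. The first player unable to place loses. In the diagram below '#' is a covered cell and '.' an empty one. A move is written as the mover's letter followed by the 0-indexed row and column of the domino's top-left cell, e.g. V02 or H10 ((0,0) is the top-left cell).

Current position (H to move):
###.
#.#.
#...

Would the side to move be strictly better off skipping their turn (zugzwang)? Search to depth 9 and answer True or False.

zugzwang(###./#.#./#..., H) = False

[###./#.#./#...] H move#1: H21:-1/###./#.#./###.*, H22:-1/###./#.#./#.##
[###./#.#./###.] V move#2: V03:+1/####/#.##/###.*, V13:+1/###./#.##/####
[####/#.##/###.] end (terminal -1, H#3); searched ###./#.#./#... to 9
if H skipped the turn, V would face:
~ [###./#.#./#...] V move#1: V03:-1/####/#.##/#..., V11:+1/###./###./##..*, V13:-1/###./#.##/#..#
~ [###./###./##..] H move#2: H22:-1/###./###./####*
~ [###./###./####] V move#3: V03:+1/####/####/####*
~ [####/####/####] end (terminal -1, H#4); searched ###./#.#./#... to 9
compare (H): move=-1 vs pass=-1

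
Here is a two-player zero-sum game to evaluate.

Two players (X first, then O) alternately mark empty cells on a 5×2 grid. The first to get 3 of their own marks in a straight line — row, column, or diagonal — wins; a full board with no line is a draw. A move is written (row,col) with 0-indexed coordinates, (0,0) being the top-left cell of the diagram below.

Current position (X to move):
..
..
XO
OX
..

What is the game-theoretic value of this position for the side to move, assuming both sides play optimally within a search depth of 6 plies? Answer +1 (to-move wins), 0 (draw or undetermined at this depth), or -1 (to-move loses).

value(../../XO/OX/.., X) = 0

ply 1, X at ../../XO/OX/.. | (0,0)=+0→X./../XO/OX/..*; (0,1)=+0→.X/../XO/OX/..; (1,0)=+0→../X./XO/OX/..; (1,1)=+0→../.X/XO/OX/..; (4,0)=+0→../../XO/OX/X.; (4,1)=+0→../../XO/OX/.X
ply 2, O at X./../XO/OX/.. | (0,1)=-1→XO/../XO/OX/..; (1,0)=+0→X./O./XO/OX/..*; (1,1)=-1→X./.O/XO/OX/..; (4,0)=-1→X./../XO/OX/O.; (4,1)=-1→X./../XO/OX/.O
ply 3, X at X./O./XO/OX/.. | (0,1)=+0→XX/O./XO/OX/..*; (1,1)=+0→X./OX/XO/OX/..; (4,0)=+0→X./O./XO/OX/X.; (4,1)=+0→X./O./XO/OX/.X
ply 4, O at XX/O./XO/OX/.. | (1,1)=+0→XX/OO/XO/OX/..*; (4,0)=+0→XX/O./XO/OX/O.; (4,1)=+0→XX/O./XO/OX/.O
ply 5, X at XX/OO/XO/OX/.. | (4,0)=+0→XX/OO/XO/OX/X.*; (4,1)=+0→XX/OO/XO/OX/.X
ply 6, O at XX/OO/XO/OX/X. | (4,1)=+0→XX/OO/XO/OX/XO*
ply 7: XX/OO/XO/OX/XO is terminal +0 (X); from ../../XO/OX/.. depth 6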